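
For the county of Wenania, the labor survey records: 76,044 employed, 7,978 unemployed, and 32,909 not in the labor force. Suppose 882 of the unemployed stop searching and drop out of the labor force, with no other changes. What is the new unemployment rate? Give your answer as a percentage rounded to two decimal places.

New unemployment rate ≈ 8.54%.

Initially, labor force = 76,044 + 7,978 = 84,022, so u = 7,978/84,022 = 9.50%.
After the change, unemployed and labor force both fall by 882 → E = 76,044, U = 7,096, labor force = 83,140.
New unemployment rate = 7,096 / 83,140 = 8.54%.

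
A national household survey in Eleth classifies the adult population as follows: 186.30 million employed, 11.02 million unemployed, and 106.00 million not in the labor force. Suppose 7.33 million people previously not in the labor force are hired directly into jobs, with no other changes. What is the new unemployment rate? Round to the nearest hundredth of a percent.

Initially, labor force = 186.30 + 11.02 = 197.32 million, so u = 11.02/197.32 = 5.58%.
After the change, employed and labor force both rise by 7.33; unemployed unchanged → E = 193.63, U = 11.02, labor force = 204.65 million.
New unemployment rate = 11.02 / 204.65 = 5.38%.

New unemployment rate ≈ 5.38%.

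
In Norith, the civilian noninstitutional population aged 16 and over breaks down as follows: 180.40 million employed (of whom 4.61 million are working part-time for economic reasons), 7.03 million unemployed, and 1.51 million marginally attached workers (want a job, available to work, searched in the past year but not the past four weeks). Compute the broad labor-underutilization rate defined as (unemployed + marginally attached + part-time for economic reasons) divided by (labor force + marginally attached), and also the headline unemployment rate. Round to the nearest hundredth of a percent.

Broad underutilization rate ≈ 6.96%; headline unemployment rate ≈ 3.75%.

Labor force = 180.40 + 7.03 = 187.43 million.
Numerator = 7.03 + 1.51 + 4.61 = 13.15 million.
Denominator = 187.43 + 1.51 = 188.94 million.
Broad rate = 13.15 / 188.94 = 6.96%.
Headline unemployment rate = 7.03 / 187.43 = 3.75%.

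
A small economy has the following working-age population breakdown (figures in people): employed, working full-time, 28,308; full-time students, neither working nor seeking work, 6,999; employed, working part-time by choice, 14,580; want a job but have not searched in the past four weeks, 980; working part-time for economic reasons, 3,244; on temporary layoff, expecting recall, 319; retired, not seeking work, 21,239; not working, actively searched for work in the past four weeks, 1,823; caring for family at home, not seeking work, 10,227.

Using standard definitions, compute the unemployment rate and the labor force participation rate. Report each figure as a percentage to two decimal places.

Unemployment rate ≈ 4.44%; labor force participation rate ≈ 55.03%.

Employed = 28,308 + 14,580 + 3,244 = 46,132 (anyone who worked, including part-time for economic reasons, counts as employed).
Unemployed = 319 + 1,823 = 2,142 (jobless and actively searching, or on temporary layoff).
Labor force = 46,132 + 2,142 = 48,274.
Not in labor force = 6,999 + 980 + 21,239 + 10,227 = 39,445 (those not working and not actively searching are outside the labor force — including those who want a job but have given up searching).
Civilian working-age population = 48,274 + 39,445 = 87,719.
Unemployment rate = 2,142 / 48,274 = 4.44%.
Labor force participation rate = 48,274 / 87,719 = 55.03%.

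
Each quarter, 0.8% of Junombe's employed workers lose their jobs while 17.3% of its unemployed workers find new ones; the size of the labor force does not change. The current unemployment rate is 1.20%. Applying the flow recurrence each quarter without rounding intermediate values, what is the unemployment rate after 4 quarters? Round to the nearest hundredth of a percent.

With a fixed labor force, u_{t+1} = u_t + s·(1−u_t) − f·u_t = u_t·(1−s−f) + s.
Here 1−s−f = 0.819 and s = 0.008.
u_1 = 0.012000 × 0.819 + 0.008 = 0.017828.
u_2 = 0.017828 × 0.819 + 0.008 = 0.022601.
u_3 = 0.022601 × 0.819 + 0.008 = 0.026510.
u_4 = 0.026510 × 0.819 + 0.008 = 0.029712.

Unemployment rate after four quarters ≈ 2.97%.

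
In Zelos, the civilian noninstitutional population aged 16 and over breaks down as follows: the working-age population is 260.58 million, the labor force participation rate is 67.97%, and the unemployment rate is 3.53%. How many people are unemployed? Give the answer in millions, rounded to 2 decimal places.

About 6.25 million are unemployed.

Labor force = 0.6797 × 260.58 = 177.12 million.
Unemployed = 0.0353 × 177.12 ≈ 6.25 million.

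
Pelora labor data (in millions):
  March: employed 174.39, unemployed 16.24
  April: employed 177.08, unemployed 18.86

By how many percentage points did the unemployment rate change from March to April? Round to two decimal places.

The unemployment rate changed by +1.11 percentage points.

March: labor force = 174.39 + 16.24 = 190.63; u = 16.24/190.63 = 8.52%.
April: labor force = 177.08 + 18.86 = 195.94; u = 18.86/195.94 = 9.63%.
Change = 9.63% − 8.52% = +1.11 pp.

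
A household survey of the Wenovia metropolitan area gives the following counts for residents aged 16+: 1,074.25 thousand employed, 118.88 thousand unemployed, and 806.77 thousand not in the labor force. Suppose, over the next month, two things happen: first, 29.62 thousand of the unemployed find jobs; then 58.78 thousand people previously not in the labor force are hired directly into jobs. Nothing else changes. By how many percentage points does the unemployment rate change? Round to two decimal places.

Initially, labor force = 1,074.25 + 118.88 = 1,193.13 thousand, so u = 118.88/1,193.13 = 9.96%.
After the first change, unemployed falls and employed rises by 29.62; labor force unchanged → E = 1,103.87, U = 89.26, labor force = 1,193.13 thousand.
After the second change, employed and labor force both rise by 58.78; unemployed unchanged → E = 1,162.65, U = 89.26, labor force = 1,251.91 thousand.
New unemployment rate = 89.26 / 1,251.91 = 7.13%.
Change = 7.13% − 9.96% = −2.83 percentage points.

The unemployment rate changes by −2.83 percentage points.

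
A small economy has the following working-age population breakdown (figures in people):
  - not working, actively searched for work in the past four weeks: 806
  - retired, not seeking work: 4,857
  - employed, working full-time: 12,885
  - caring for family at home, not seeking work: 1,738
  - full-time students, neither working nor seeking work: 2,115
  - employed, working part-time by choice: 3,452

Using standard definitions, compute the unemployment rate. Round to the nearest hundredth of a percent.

Employed = 12,885 + 3,452 = 16,337.
Unemployed = 806.
Labor force = 16,337 + 806 = 17,143.
Unemployment rate = 806 / 17,143 = 4.70%.

Unemployment rate ≈ 4.70%.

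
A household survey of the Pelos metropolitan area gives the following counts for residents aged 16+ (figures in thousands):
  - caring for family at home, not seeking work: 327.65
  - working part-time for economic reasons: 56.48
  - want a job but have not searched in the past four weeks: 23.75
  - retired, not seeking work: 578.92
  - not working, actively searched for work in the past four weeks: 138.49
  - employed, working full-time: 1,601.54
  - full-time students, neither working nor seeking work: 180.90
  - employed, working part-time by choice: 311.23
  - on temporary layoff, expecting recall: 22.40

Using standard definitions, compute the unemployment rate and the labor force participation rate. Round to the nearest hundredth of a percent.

Unemployment rate ≈ 7.55%; labor force participation rate ≈ 65.72%.

Employed = 56.48 + 1,601.54 + 311.23 = 1,969.25 thousand (anyone who worked, including part-time for economic reasons, counts as employed).
Unemployed = 138.49 + 22.40 = 160.89 thousand (jobless and actively searching, or on temporary layoff).
Labor force = 1,969.25 + 160.89 = 2,130.14 thousand.
Not in labor force = 327.65 + 23.75 + 578.92 + 180.90 = 1,111.22 thousand (those not working and not actively searching are outside the labor force — including those who want a job but have given up searching).
Civilian working-age population = 2,130.14 + 1,111.22 = 3,241.36 thousand.
Unemployment rate = 160.89 / 2,130.14 = 7.55%.
Labor force participation rate = 2,130.14 / 3,241.36 = 65.72%.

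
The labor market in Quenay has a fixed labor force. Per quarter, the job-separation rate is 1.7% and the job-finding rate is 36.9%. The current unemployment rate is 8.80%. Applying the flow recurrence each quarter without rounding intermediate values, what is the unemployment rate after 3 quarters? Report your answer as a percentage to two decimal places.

Unemployment rate after three quarters ≈ 5.42%.

With a fixed labor force, u_{t+1} = u_t + s·(1−u_t) − f·u_t = u_t·(1−s−f) + s.
Here 1−s−f = 0.614 and s = 0.017.
u_1 = 0.088000 × 0.614 + 0.017 = 0.071032.
u_2 = 0.071032 × 0.614 + 0.017 = 0.060614.
u_3 = 0.060614 × 0.614 + 0.017 = 0.054217.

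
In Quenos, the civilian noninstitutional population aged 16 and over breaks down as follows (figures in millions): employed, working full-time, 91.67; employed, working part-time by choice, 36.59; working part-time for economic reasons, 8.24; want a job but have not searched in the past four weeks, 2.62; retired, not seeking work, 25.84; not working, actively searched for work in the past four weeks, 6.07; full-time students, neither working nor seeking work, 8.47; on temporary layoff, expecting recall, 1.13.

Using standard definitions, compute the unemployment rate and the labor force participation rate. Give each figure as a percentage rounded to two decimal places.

Employed = 91.67 + 36.59 + 8.24 = 136.50 million (anyone who worked, including part-time for economic reasons, counts as employed).
Unemployed = 6.07 + 1.13 = 7.20 million (jobless and actively searching, or on temporary layoff).
Labor force = 136.50 + 7.20 = 143.70 million.
Not in labor force = 2.62 + 25.84 + 8.47 = 36.93 million (those not working and not actively searching are outside the labor force — including those who want a job but have given up searching).
Civilian working-age population = 143.70 + 36.93 = 180.63 million.
Unemployment rate = 7.20 / 143.70 = 5.01%.
Labor force participation rate = 143.70 / 180.63 = 79.55%.

Unemployment rate ≈ 5.01%; labor force participation rate ≈ 79.55%.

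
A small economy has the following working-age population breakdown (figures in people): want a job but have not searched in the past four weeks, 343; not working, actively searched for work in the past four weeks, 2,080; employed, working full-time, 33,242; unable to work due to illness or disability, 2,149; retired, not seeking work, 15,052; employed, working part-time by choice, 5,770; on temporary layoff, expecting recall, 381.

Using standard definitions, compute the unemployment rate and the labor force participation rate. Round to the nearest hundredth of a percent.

Unemployment rate ≈ 5.93%; labor force participation rate ≈ 70.27%.

Employed = 33,242 + 5,770 = 39,012.
Unemployed = 2,080 + 381 = 2,461 (jobless and actively searching, or on temporary layoff).
Labor force = 39,012 + 2,461 = 41,473.
Not in labor force = 343 + 2,149 + 15,052 = 17,544 (those not working and not actively searching are outside the labor force — including those who want a job but have given up searching).
Civilian working-age population = 41,473 + 17,544 = 59,017.
Unemployment rate = 2,461 / 41,473 = 5.93%.
Labor force participation rate = 41,473 / 59,017 = 70.27%.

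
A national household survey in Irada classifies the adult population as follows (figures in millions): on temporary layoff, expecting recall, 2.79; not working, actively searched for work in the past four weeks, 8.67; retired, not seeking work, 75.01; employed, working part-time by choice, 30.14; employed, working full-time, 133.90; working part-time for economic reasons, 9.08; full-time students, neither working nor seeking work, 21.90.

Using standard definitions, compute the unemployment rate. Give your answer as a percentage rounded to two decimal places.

Unemployment rate ≈ 6.21%.

Employed = 30.14 + 133.90 + 9.08 = 173.12 million (anyone who worked, including part-time for economic reasons, counts as employed).
Unemployed = 2.79 + 8.67 = 11.46 million (jobless and actively searching, or on temporary layoff).
Labor force = 173.12 + 11.46 = 184.58 million.
Unemployment rate = 11.46 / 184.58 = 6.21%.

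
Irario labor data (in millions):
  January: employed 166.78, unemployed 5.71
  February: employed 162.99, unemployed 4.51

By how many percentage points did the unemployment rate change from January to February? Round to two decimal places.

The unemployment rate changed by −0.62 percentage points.

January: labor force = 166.78 + 5.71 = 172.49; u = 5.71/172.49 = 3.31%.
February: labor force = 162.99 + 4.51 = 167.50; u = 4.51/167.50 = 2.69%.
Change = 2.69% − 3.31% = −0.62 pp.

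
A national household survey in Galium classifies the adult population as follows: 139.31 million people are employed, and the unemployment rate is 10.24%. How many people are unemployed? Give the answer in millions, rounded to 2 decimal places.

About 15.89 million are unemployed.

Let U be the number unemployed. The labor force is E + U, and U/(E+U) = 0.1024.
So U = 0.1024 × 139.31 / (1 − 0.1024) = 14.2653 / 0.8976 ≈ 15.89 million.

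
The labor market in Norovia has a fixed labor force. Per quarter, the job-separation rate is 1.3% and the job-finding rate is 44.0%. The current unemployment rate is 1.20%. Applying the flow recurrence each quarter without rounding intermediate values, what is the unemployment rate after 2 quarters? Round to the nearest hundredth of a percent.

Unemployment rate after two quarters ≈ 2.37%.

With a fixed labor force, u_{t+1} = u_t + s·(1−u_t) − f·u_t = u_t·(1−s−f) + s.
Here 1−s−f = 0.547 and s = 0.013.
u_1 = 0.012000 × 0.547 + 0.013 = 0.019564.
u_2 = 0.019564 × 0.547 + 0.013 = 0.023702.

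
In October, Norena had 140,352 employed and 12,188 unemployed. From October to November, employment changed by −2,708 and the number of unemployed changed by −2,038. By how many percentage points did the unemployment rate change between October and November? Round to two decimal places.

The unemployment rate changed by −1.12 percentage points.

October: labor force = 140,352 + 12,188 = 152,540; u = 12,188/152,540 = 7.99%.
November: labor force = 137,644 + 10,150 = 147,794; u = 10,150/147,794 = 6.87%.
Change = 6.87% − 7.99% = −1.12 pp.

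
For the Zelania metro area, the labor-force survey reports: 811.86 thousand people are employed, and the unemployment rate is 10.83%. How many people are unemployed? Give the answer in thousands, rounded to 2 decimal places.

Let U be the number unemployed. The labor force is E + U, and U/(E+U) = 0.1083.
So U = 0.1083 × 811.86 / (1 − 0.1083) = 87.9244 / 0.8917 ≈ 98.60 thousand.

About 98.60 thousand are unemployed.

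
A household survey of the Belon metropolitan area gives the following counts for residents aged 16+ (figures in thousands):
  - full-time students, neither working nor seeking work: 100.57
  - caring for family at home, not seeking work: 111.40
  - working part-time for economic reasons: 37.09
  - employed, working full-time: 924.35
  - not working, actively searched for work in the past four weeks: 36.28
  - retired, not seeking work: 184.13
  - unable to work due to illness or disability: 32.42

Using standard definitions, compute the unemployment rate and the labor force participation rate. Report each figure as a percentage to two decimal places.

Employed = 37.09 + 924.35 = 961.44 thousand (anyone who worked, including part-time for economic reasons, counts as employed).
Unemployed = 36.28 thousand.
Labor force = 961.44 + 36.28 = 997.72 thousand.
Not in labor force = 100.57 + 111.40 + 184.13 + 32.42 = 428.52 thousand (those not working and not actively searching are outside the labor force).
Civilian working-age population = 997.72 + 428.52 = 1,426.24 thousand.
Unemployment rate = 36.28 / 997.72 = 3.64%.
Labor force participation rate = 997.72 / 1,426.24 = 69.95%.

Unemployment rate ≈ 3.64%; labor force participation rate ≈ 69.95%.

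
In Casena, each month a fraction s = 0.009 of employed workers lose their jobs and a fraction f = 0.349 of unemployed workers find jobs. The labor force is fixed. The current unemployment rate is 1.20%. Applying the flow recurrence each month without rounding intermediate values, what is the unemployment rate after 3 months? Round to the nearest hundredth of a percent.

With a fixed labor force, u_{t+1} = u_t + s·(1−u_t) − f·u_t = u_t·(1−s−f) + s.
Here 1−s−f = 0.642 and s = 0.009.
u_1 = 0.012000 × 0.642 + 0.009 = 0.016704.
u_2 = 0.016704 × 0.642 + 0.009 = 0.019724.
u_3 = 0.019724 × 0.642 + 0.009 = 0.021663.

Unemployment rate after three months ≈ 2.17%.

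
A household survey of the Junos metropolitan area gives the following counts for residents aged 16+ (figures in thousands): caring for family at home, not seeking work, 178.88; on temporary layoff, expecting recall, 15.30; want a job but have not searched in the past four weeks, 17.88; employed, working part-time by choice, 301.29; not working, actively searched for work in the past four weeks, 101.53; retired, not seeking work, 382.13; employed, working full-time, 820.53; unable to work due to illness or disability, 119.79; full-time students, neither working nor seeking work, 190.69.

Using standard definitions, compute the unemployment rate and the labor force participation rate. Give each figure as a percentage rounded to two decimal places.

Unemployment rate ≈ 9.43%; labor force participation rate ≈ 58.21%.

Employed = 301.29 + 820.53 = 1,121.82 thousand.
Unemployed = 15.30 + 101.53 = 116.83 thousand (jobless and actively searching, or on temporary layoff).
Labor force = 1,121.82 + 116.83 = 1,238.65 thousand.
Not in labor force = 178.88 + 17.88 + 382.13 + 119.79 + 190.69 = 889.37 thousand (those not working and not actively searching are outside the labor force — including those who want a job but have given up searching).
Civilian working-age population = 1,238.65 + 889.37 = 2,128.02 thousand.
Unemployment rate = 116.83 / 1,238.65 = 9.43%.
Labor force participation rate = 1,238.65 / 2,128.02 = 58.21%.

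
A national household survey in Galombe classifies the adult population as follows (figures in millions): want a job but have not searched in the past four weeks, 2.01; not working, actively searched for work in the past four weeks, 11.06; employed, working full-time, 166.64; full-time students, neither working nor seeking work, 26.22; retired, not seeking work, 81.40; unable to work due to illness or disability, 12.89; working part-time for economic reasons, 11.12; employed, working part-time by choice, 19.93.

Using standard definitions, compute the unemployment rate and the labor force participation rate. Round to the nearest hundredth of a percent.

Unemployment rate ≈ 5.30%; labor force participation rate ≈ 63.02%.

Employed = 166.64 + 11.12 + 19.93 = 197.69 million (anyone who worked, including part-time for economic reasons, counts as employed).
Unemployed = 11.06 million.
Labor force = 197.69 + 11.06 = 208.75 million.
Not in labor force = 2.01 + 26.22 + 81.40 + 12.89 = 122.52 million (those not working and not actively searching are outside the labor force — including those who want a job but have given up searching).
Civilian working-age population = 208.75 + 122.52 = 331.27 million.
Unemployment rate = 11.06 / 208.75 = 5.30%.
Labor force participation rate = 208.75 / 331.27 = 63.02%.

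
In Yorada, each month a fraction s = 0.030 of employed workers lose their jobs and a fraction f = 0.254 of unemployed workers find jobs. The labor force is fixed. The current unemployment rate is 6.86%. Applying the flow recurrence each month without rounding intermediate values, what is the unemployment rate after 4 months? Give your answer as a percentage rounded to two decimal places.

With a fixed labor force, u_{t+1} = u_t + s·(1−u_t) − f·u_t = u_t·(1−s−f) + s.
Here 1−s−f = 0.716 and s = 0.030.
u_1 = 0.068600 × 0.716 + 0.030 = 0.079118.
u_2 = 0.079118 × 0.716 + 0.030 = 0.086648.
u_3 = 0.086648 × 0.716 + 0.030 = 0.092040.
u_4 = 0.092040 × 0.716 + 0.030 = 0.095901.

Unemployment rate after four months ≈ 9.59%.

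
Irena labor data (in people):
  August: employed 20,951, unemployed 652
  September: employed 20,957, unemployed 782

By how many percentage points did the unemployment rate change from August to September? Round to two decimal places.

August: labor force = 20,951 + 652 = 21,603; u = 652/21,603 = 3.02%.
September: labor force = 20,957 + 782 = 21,739; u = 782/21,739 = 3.60%.
Change = 3.60% − 3.02% = +0.58 pp.

The unemployment rate changed by +0.58 percentage points.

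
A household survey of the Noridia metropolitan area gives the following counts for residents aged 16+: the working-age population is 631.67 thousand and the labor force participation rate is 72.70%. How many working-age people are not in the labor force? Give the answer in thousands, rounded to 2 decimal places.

About 172.45 thousand are not in the labor force.

Share not in the labor force = 1 − 0.7270 = 0.2730.
Not in labor force = 0.2730 × 631.67 ≈ 172.45 thousand.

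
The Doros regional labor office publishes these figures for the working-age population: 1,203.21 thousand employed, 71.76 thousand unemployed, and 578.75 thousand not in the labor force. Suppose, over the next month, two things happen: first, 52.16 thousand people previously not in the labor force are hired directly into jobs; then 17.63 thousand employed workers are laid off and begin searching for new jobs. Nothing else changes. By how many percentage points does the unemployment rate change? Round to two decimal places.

The unemployment rate changes by +1.11 percentage points.

Initially, labor force = 1,203.21 + 71.76 = 1,274.97 thousand, so u = 71.76/1,274.97 = 5.63%.
After the first change, employed and labor force both rise by 52.16; unemployed unchanged → E = 1,255.37, U = 71.76, labor force = 1,327.13 thousand.
After the second change, employed falls and unemployed rises by 17.63; labor force unchanged → E = 1,237.74, U = 89.39, labor force = 1,327.13 thousand.
New unemployment rate = 89.39 / 1,327.13 = 6.74%.
Change = 6.74% − 5.63% = +1.11 percentage points.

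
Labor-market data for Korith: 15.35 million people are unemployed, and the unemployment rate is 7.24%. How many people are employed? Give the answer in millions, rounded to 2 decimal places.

About 196.67 million are employed.

Labor force = U / u = 15.35 / 0.0724 ≈ 212.02 million.
Employed = labor force − unemployed = 212.02 − 15.35 = 196.67 million.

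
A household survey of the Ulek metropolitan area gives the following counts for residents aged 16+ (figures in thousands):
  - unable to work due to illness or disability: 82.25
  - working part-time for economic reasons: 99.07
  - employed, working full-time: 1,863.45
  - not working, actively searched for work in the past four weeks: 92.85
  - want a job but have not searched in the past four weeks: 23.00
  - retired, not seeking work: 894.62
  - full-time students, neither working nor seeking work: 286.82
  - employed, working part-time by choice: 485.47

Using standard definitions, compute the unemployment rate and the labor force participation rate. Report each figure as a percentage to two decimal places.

Employed = 99.07 + 1,863.45 + 485.47 = 2,447.99 thousand (anyone who worked, including part-time for economic reasons, counts as employed).
Unemployed = 92.85 thousand.
Labor force = 2,447.99 + 92.85 = 2,540.84 thousand.
Not in labor force = 82.25 + 23.00 + 894.62 + 286.82 = 1,286.69 thousand (those not working and not actively searching are outside the labor force — including those who want a job but have given up searching).
Civilian working-age population = 2,540.84 + 1,286.69 = 3,827.53 thousand.
Unemployment rate = 92.85 / 2,540.84 = 3.65%.
Labor force participation rate = 2,540.84 / 3,827.53 = 66.38%.

Unemployment rate ≈ 3.65%; labor force participation rate ≈ 66.38%.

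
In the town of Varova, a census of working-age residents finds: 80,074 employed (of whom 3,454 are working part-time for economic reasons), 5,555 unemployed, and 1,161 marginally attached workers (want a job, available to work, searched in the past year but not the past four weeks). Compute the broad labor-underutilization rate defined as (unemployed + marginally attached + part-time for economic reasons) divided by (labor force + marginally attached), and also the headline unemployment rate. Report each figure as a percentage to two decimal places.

Broad underutilization rate ≈ 11.72%; headline unemployment rate ≈ 6.49%.

Labor force = 80,074 + 5,555 = 85,629.
Numerator = 5,555 + 1,161 + 3,454 = 10,170.
Denominator = 85,629 + 1,161 = 86,790.
Broad rate = 10,170 / 86,790 = 11.72%.
Headline unemployment rate = 5,555 / 85,629 = 6.49%.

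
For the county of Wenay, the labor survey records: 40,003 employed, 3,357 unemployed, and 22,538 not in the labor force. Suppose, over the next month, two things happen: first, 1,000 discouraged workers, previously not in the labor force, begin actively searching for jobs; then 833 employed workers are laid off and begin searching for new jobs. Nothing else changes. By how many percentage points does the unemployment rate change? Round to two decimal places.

The unemployment rate changes by +3.96 percentage points.

Initially, labor force = 40,003 + 3,357 = 43,360, so u = 3,357/43,360 = 7.74%.
After the first change, unemployed and labor force both rise by 1,000 → E = 40,003, U = 4,357, labor force = 44,360.
After the second change, employed falls and unemployed rises by 833; labor force unchanged → E = 39,170, U = 5,190, labor force = 44,360.
New unemployment rate = 5,190 / 44,360 = 11.70%.
Change = 11.70% − 7.74% = +3.96 percentage points.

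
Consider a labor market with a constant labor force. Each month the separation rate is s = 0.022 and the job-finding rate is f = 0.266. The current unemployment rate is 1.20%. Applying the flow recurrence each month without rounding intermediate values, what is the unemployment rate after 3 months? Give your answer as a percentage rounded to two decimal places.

With a fixed labor force, u_{t+1} = u_t + s·(1−u_t) − f·u_t = u_t·(1−s−f) + s.
Here 1−s−f = 0.712 and s = 0.022.
u_1 = 0.012000 × 0.712 + 0.022 = 0.030544.
u_2 = 0.030544 × 0.712 + 0.022 = 0.043747.
u_3 = 0.043747 × 0.712 + 0.022 = 0.053148.

Unemployment rate after three months ≈ 5.31%.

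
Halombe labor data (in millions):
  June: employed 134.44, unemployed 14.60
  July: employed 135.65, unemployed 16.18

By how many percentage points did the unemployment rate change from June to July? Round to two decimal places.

June: labor force = 134.44 + 14.60 = 149.04; u = 14.60/149.04 = 9.80%.
July: labor force = 135.65 + 16.18 = 151.83; u = 16.18/151.83 = 10.66%.
Change = 10.66% − 9.80% = +0.86 pp.

The unemployment rate changed by +0.86 percentage points.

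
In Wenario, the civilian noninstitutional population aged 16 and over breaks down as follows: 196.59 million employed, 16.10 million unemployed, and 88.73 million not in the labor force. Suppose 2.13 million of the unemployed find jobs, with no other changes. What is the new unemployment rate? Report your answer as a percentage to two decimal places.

New unemployment rate ≈ 6.57%.

Initially, labor force = 196.59 + 16.10 = 212.69 million, so u = 16.10/212.69 = 7.57%.
After the change, unemployed falls and employed rises by 2.13; labor force unchanged → E = 198.72, U = 13.97, labor force = 212.69 million.
New unemployment rate = 13.97 / 212.69 = 6.57%.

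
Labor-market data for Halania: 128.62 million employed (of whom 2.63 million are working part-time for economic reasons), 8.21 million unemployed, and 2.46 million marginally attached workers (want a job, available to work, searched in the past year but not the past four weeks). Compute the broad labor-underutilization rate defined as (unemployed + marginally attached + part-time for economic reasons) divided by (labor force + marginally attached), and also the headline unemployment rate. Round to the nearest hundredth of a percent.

Labor force = 128.62 + 8.21 = 136.83 million.
Numerator = 8.21 + 2.46 + 2.63 = 13.30 million.
Denominator = 136.83 + 2.46 = 139.29 million.
Broad rate = 13.30 / 139.29 = 9.55%.
Headline unemployment rate = 8.21 / 136.83 = 6.00%.

Broad underutilization rate ≈ 9.55%; headline unemployment rate ≈ 6.00%.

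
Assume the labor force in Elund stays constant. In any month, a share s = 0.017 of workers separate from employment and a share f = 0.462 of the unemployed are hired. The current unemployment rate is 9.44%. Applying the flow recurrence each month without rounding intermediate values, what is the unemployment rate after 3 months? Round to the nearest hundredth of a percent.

Unemployment rate after three months ≈ 4.38%.

With a fixed labor force, u_{t+1} = u_t + s·(1−u_t) − f·u_t = u_t·(1−s−f) + s.
Here 1−s−f = 0.521 and s = 0.017.
u_1 = 0.094400 × 0.521 + 0.017 = 0.066182.
u_2 = 0.066182 × 0.521 + 0.017 = 0.051481.
u_3 = 0.051481 × 0.521 + 0.017 = 0.043822.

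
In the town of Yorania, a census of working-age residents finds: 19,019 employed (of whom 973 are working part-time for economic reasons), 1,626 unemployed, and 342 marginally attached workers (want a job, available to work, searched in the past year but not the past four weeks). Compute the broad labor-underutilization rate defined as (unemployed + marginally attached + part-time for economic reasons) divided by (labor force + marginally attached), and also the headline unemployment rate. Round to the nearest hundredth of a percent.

Labor force = 19,019 + 1,626 = 20,645.
Numerator = 1,626 + 342 + 973 = 2,941.
Denominator = 20,645 + 342 = 20,987.
Broad rate = 2,941 / 20,987 = 14.01%.
Headline unemployment rate = 1,626 / 20,645 = 7.88%.

Broad underutilization rate ≈ 14.01%; headline unemployment rate ≈ 7.88%.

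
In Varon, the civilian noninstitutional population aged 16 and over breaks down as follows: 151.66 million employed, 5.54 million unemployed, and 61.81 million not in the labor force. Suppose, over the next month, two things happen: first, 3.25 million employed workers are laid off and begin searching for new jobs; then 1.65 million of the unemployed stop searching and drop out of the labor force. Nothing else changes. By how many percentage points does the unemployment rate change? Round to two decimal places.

Initially, labor force = 151.66 + 5.54 = 157.20 million, so u = 5.54/157.20 = 3.52%.
After the first change, employed falls and unemployed rises by 3.25; labor force unchanged → E = 148.41, U = 8.79, labor force = 157.20 million.
After the second change, unemployed and labor force both fall by 1.65 → E = 148.41, U = 7.14, labor force = 155.55 million.
New unemployment rate = 7.14 / 155.55 = 4.59%.
Change = 4.59% − 3.52% = +1.07 percentage points.

The unemployment rate changes by +1.07 percentage points.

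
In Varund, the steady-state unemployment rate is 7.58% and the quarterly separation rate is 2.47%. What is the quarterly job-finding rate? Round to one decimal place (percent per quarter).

Job-finding rate ≈ 30.1% per quarter.

From u* = s/(s+f): f = s·(1−u)/u.
f = 2.47 × (1 − 0.0758) / 0.0758 = 2.2828 / 0.0758 ≈ 30.1% per quarter.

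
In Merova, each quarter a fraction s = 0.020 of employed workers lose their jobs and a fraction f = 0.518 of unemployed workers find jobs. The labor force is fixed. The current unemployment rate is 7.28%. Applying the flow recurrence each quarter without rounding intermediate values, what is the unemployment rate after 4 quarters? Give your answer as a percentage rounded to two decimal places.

Unemployment rate after four quarters ≈ 3.88%.

With a fixed labor force, u_{t+1} = u_t + s·(1−u_t) − f·u_t = u_t·(1−s−f) + s.
Here 1−s−f = 0.462 and s = 0.020.
u_1 = 0.072800 × 0.462 + 0.020 = 0.053634.
u_2 = 0.053634 × 0.462 + 0.020 = 0.044779.
u_3 = 0.044779 × 0.462 + 0.020 = 0.040688.
u_4 = 0.040688 × 0.462 + 0.020 = 0.038798.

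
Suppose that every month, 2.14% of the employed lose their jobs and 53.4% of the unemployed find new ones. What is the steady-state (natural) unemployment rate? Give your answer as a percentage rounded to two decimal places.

Steady-state unemployment rate ≈ 3.85%.

At steady state the flows balance: s·E = f·U, so U/(E+U) = s/(s+f).
u* = 2.14 / (2.14 + 53.4) = 2.14 / 55.54 = 3.85%.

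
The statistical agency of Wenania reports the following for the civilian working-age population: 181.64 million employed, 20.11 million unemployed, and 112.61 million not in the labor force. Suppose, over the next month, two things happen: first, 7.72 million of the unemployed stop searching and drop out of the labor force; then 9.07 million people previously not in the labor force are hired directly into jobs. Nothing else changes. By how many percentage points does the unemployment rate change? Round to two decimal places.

Initially, labor force = 181.64 + 20.11 = 201.75 million, so u = 20.11/201.75 = 9.97%.
After the first change, unemployed and labor force both fall by 7.72 → E = 181.64, U = 12.39, labor force = 194.03 million.
After the second change, employed and labor force both rise by 9.07; unemployed unchanged → E = 190.71, U = 12.39, labor force = 203.10 million.
New unemployment rate = 12.39 / 203.10 = 6.10%.
Change = 6.10% − 9.97% = −3.87 percentage points.

The unemployment rate changes by −3.87 percentage points.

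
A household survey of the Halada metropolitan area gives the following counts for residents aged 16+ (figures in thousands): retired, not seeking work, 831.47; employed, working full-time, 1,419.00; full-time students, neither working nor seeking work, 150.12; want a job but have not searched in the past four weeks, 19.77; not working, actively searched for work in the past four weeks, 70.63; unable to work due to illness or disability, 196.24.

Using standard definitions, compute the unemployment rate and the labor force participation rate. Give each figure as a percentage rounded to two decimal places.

Employed = 1,419.00 thousand.
Unemployed = 70.63 thousand.
Labor force = 1,419.00 + 70.63 = 1,489.63 thousand.
Not in labor force = 831.47 + 150.12 + 19.77 + 196.24 = 1,197.60 thousand (those not working and not actively searching are outside the labor force — including those who want a job but have given up searching).
Civilian working-age population = 1,489.63 + 1,197.60 = 2,687.23 thousand.
Unemployment rate = 70.63 / 1,489.63 = 4.74%.
Labor force participation rate = 1,489.63 / 2,687.23 = 55.43%.

Unemployment rate ≈ 4.74%; labor force participation rate ≈ 55.43%.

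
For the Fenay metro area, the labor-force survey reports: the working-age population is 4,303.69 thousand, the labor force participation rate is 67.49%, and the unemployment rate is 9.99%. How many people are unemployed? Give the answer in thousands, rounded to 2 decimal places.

Labor force = 0.6749 × 4,303.69 = 2,904.56 thousand.
Unemployed = 0.0999 × 2,904.56 ≈ 290.17 thousand.

About 290.17 thousand are unemployed.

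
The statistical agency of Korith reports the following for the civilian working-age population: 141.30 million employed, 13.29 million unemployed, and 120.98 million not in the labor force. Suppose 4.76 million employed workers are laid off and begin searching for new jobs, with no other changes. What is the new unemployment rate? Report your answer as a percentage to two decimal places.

New unemployment rate ≈ 11.68%.

Initially, labor force = 141.30 + 13.29 = 154.59 million, so u = 13.29/154.59 = 8.60%.
After the change, employed falls and unemployed rises by 4.76; labor force unchanged → E = 136.54, U = 18.05, labor force = 154.59 million.
New unemployment rate = 18.05 / 154.59 = 11.68%.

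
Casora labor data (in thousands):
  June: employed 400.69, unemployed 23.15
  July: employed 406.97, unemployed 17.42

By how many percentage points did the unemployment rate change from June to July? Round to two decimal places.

The unemployment rate changed by −1.36 percentage points.

June: labor force = 400.69 + 23.15 = 423.84; u = 23.15/423.84 = 5.46%.
July: labor force = 406.97 + 17.42 = 424.39; u = 17.42/424.39 = 4.10%.
Change = 4.10% − 5.46% = −1.36 pp.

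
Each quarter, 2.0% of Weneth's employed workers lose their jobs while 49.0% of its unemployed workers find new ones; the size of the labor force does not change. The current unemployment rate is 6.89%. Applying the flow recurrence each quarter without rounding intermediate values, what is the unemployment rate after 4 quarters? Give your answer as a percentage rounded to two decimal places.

Unemployment rate after four quarters ≈ 4.09%.

With a fixed labor force, u_{t+1} = u_t + s·(1−u_t) − f·u_t = u_t·(1−s−f) + s.
Here 1−s−f = 0.490 and s = 0.020.
u_1 = 0.068900 × 0.490 + 0.020 = 0.053761.
u_2 = 0.053761 × 0.490 + 0.020 = 0.046343.
u_3 = 0.046343 × 0.490 + 0.020 = 0.042708.
u_4 = 0.042708 × 0.490 + 0.020 = 0.040927.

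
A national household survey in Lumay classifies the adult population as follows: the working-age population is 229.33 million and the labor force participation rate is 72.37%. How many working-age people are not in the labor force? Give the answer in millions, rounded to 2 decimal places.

Share not in the labor force = 1 − 0.7237 = 0.2763.
Not in labor force = 0.2763 × 229.33 ≈ 63.36 million.

About 63.36 million are not in the labor force.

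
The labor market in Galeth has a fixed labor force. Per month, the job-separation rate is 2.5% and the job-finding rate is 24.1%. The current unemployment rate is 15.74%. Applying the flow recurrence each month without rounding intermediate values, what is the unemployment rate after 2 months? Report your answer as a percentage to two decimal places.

With a fixed labor force, u_{t+1} = u_t + s·(1−u_t) − f·u_t = u_t·(1−s−f) + s.
Here 1−s−f = 0.734 and s = 0.025.
u_1 = 0.157400 × 0.734 + 0.025 = 0.140532.
u_2 = 0.140532 × 0.734 + 0.025 = 0.128150.

Unemployment rate after two months ≈ 12.82%.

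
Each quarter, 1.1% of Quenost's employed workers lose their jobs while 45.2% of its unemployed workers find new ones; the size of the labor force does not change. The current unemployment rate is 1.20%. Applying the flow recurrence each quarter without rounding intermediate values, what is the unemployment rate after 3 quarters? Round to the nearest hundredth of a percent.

Unemployment rate after three quarters ≈ 2.19%.

With a fixed labor force, u_{t+1} = u_t + s·(1−u_t) − f·u_t = u_t·(1−s−f) + s.
Here 1−s−f = 0.537 and s = 0.011.
u_1 = 0.012000 × 0.537 + 0.011 = 0.017444.
u_2 = 0.017444 × 0.537 + 0.011 = 0.020367.
u_3 = 0.020367 × 0.537 + 0.011 = 0.021937.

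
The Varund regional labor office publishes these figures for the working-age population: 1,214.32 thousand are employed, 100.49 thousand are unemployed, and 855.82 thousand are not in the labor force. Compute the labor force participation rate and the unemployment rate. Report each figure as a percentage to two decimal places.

Labor force participation rate ≈ 60.57%; unemployment rate ≈ 7.64%.

Labor force = employed + unemployed = 1,214.32 + 100.49 = 1,314.81 thousand.
Working-age population = 1,314.81 + 855.82 = 2,170.63 thousand.
Unemployment rate = 100.49 / 1,314.81 = 7.64%.
Labor force participation rate = 1,314.81 / 2,170.63 = 60.57%.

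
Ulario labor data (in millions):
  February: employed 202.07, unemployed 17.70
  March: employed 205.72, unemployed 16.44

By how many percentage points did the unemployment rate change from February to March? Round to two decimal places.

February: labor force = 202.07 + 17.70 = 219.77; u = 17.70/219.77 = 8.05%.
March: labor force = 205.72 + 16.44 = 222.16; u = 16.44/222.16 = 7.40%.
Change = 7.40% − 8.05% = −0.65 pp.

The unemployment rate changed by −0.65 percentage points.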